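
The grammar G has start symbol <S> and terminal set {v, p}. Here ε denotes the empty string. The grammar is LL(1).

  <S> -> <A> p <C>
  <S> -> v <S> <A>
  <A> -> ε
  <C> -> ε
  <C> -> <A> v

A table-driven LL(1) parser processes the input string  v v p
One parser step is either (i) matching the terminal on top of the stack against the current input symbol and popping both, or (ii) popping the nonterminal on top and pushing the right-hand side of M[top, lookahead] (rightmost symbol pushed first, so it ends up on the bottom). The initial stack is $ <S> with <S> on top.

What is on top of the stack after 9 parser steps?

step 1: stack=$ <S>  input=v v p $  — expand <S> -> v <S> <A>
step 2: stack=$ <A> <S> v  input=v v p $  — match v
step 3: stack=$ <A> <S>  input=v p $  — expand <S> -> v <S> <A>
step 4: stack=$ <A> <A> <S> v  input=v p $  — match v
step 5: stack=$ <A> <A> <S>  input=p $  — expand <S> -> <A> p <C>
step 6: stack=$ <A> <A> <C> p <A>  input=p $  — expand <A> -> ε
step 7: stack=$ <A> <A> <C> p  input=p $  — match p
step 8: stack=$ <A> <A> <C>  input=$  — expand <C> -> ε
step 9: stack=$ <A> <A>  input=$  — expand <A> -> ε
Stack after step 9: $ <A> (top = <A>).

<A>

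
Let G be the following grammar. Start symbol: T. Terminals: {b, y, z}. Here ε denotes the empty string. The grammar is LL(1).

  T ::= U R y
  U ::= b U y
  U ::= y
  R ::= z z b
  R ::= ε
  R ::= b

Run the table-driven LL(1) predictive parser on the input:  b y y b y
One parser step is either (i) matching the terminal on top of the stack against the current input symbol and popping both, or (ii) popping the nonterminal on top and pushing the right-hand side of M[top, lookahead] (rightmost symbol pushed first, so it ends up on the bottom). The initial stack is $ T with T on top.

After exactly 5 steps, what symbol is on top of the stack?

y

     Stack        Input        Action
  1  $ T          b y y b y $  expand T ::= U R y
  2  $ y R U      b y y b y $  expand U ::= b U y
  3  $ y R y U b  b y y b y $  match b
  4  $ y R y U    y y b y $    expand U ::= y
  5  $ y R y y    y y b y $    match y
Stack after step 5: $ y R y (top = y).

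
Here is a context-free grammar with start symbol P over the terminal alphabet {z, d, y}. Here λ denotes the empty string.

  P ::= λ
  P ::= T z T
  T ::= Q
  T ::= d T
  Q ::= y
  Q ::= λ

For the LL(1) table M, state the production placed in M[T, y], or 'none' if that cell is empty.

FIRST(Q): from Q::=y we get {y}; from Q::=λ we get {λ}. So FIRST(Q) = {λ, y}.
FIRST(T): from T::=Q we get {λ, y}; from T::=d T we get {d}. So FIRST(T) = {λ, d, y}.
FIRST(P): from P::=λ we get {λ}; from P::=T z T we get {d, y, z}. So FIRST(P) = {λ, d, y, z}.
FOLLOW(P) includes $ since P is the start symbol.
FOLLOW(P): P appears on no right-hand side. Thus FOLLOW(P) = {$}.
FOLLOW(T): in P::=T z T (occurrence 1), T is followed by z T with FIRST {z}; in P::=T z T (occurrence 2), the suffix after T is empty, so FOLLOW(T) ⊇ FOLLOW(P) = {$}; in T::=d T, the suffix after T is empty (adds nothing new). Thus FOLLOW(T) = {$, z}.
For T ::= Q: FIRST(Q) = {λ, y}, so it goes in M[T, t] for t ∈ {y}; since λ ∈ FIRST, also for every t ∈ FOLLOW(T) = {$, z}.
For T ::= d T: FIRST(d T) = {d}, so it goes in M[T, t] for t ∈ {d}.

T ::= Q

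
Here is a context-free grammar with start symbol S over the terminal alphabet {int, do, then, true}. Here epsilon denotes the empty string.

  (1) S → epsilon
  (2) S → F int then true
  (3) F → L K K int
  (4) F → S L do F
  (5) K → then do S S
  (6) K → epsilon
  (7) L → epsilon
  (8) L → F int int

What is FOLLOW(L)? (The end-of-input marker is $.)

{do, int, then}

FIRST(K): from K→then do S S we get {then}; from K→epsilon we get {epsilon}. So FIRST(K) = {epsilon, then}.
FIRST(S): from S→epsilon we get {epsilon}; from S→F int then true we get {do, int, then}. So FIRST(S) = {epsilon, do, int, then}.
FIRST(F): from F→L K K int we get {do, int, then}; from F→S L do F we get {do, int, then}. So FIRST(F) = {do, int, then}.
FIRST(L): from L→epsilon we get {epsilon}; from L→F int int we get {do, int, then}. So FIRST(L) = {epsilon, do, int, then}.
FOLLOW(S) includes $ since S is the start symbol.
FOLLOW(F): in S→F int then true, F is followed by int then true with FIRST {int}; in F→S L do F, the suffix after F is empty (adds nothing new); in L→F int int, F is followed by int int with FIRST {int}. Thus FOLLOW(F) = {int}.
FOLLOW(K): in F→L K K int (occurrence 1), K is followed by K int with FIRST {int, then}; in F→L K K int (occurrence 2), K is followed by int with FIRST {int}. Thus FOLLOW(K) = {int, then}.
FOLLOW(S): in F→S L do F, S is followed by L do F with FIRST {do, int, then}; in K→then do S S (occurrence 1), S is followed by S with FIRST {epsilon, do, int, then}; in K→then do S S (occurrence 1), the suffix after S is nullable, so FOLLOW(S) ⊇ FOLLOW(K) = {int, then}; in K→then do S S (occurrence 2), the suffix after S is empty, so FOLLOW(S) ⊇ FOLLOW(K) = {int, then}. Thus FOLLOW(S) = {$, do, int, then}.
FOLLOW(L): in F→L K K int, L is followed by K K int with FIRST {int, then}; in F→S L do F, L is followed by do F with FIRST {do}. Thus FOLLOW(L) = {do, int, then}.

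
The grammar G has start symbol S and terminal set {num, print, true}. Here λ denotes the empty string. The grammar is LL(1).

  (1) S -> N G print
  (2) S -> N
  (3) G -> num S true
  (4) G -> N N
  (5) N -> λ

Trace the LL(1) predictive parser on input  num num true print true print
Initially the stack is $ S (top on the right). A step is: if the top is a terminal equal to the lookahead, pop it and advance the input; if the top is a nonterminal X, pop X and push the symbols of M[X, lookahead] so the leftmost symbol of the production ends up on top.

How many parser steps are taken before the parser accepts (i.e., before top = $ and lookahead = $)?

14

step 1: stack=$ S  input=num num true print true print $  — expand S -> N G print
step 2: stack=$ print G N  input=num num true print true print $  — expand N -> λ
step 3: stack=$ print G  input=num num true print true print $  — expand G -> num S true
step 4: stack=$ print true S num  input=num num true print true print $  — match num
step 5: stack=$ print true S  input=num true print true print $  — expand S -> N G print
step 6: stack=$ print true print G N  input=num true print true print $  — expand N -> λ
step 7: stack=$ print true print G  input=num true print true print $  — expand G -> num S true
step 8: stack=$ print true print true S num  input=num true print true print $  — match num
step 9: stack=$ print true print true S  input=true print true print $  — expand S -> N
step 10: stack=$ print true print true N  input=true print true print $  — expand N -> λ
step 11: stack=$ print true print true  input=true print true print $  — match true
step 12: stack=$ print true print  input=print true print $  — match print
step 13: stack=$ print true  input=true print $  — match true
step 14: stack=$ print  input=print $  — match print
Accept reached after 14 steps.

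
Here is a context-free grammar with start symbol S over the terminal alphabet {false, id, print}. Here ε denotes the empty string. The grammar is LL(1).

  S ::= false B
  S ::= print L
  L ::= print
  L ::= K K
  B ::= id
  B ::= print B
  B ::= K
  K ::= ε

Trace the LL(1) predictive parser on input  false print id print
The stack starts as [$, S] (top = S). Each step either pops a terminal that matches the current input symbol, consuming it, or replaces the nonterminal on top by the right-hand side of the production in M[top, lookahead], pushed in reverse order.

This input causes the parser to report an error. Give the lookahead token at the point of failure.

print

     Stack      Input                   Action
  1  $ S        false print id print $  expand S ::= false B
  2  $ B false  false print id print $  match false
  3  $ B        print id print $        expand B ::= print B
  4  $ B print  print id print $        match print
  5  $ B        id print $              expand B ::= id
  6  $ id       id print $              match id
  7  $          print $                 error: stack empty but input remains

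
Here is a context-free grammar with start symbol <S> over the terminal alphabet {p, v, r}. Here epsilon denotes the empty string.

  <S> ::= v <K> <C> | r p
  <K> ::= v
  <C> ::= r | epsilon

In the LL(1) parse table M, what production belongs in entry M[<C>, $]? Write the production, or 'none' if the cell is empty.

<C> ::= epsilon

FIRST(<S>) = {r, v}
FIRST(<K>) = {v}
FIRST(<C>) = {epsilon, r}
FOLLOW(<S>) includes $ since <S> is the start symbol.
FOLLOW(<S>): <S> appears on no right-hand side. Thus FOLLOW(<S>) = {$}.
FOLLOW(<C>): in <S>::=v <K> <C>, the suffix after <C> is empty, so FOLLOW(<C>) ⊇ FOLLOW(<S>) = {$}. Thus FOLLOW(<C>) = {$}.
For <C> ::= r: FIRST(r) = {r}, so it goes in M[<C>, t] for t ∈ {r}.
For <C> ::= epsilon: FIRST(epsilon) = {epsilon}, so it goes in M[<C>, t] for t ∈ {}; since epsilon ∈ FIRST, also for every t ∈ FOLLOW(<C>) = {$}.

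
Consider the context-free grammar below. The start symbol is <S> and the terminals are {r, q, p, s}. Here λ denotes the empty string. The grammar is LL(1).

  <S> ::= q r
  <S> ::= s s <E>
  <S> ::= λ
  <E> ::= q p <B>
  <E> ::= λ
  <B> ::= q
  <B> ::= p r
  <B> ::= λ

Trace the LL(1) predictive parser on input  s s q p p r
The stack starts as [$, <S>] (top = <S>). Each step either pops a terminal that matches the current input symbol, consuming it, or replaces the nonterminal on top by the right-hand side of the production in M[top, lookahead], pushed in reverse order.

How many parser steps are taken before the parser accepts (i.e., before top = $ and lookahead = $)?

step 1: stack=$ <S>  input=s s q p p r $  — expand <S> ::= s s <E>
step 2: stack=$ <E> s s  input=s s q p p r $  — match s
step 3: stack=$ <E> s  input=s q p p r $  — match s
step 4: stack=$ <E>  input=q p p r $  — expand <E> ::= q p <B>
step 5: stack=$ <B> p q  input=q p p r $  — match q
step 6: stack=$ <B> p  input=p p r $  — match p
step 7: stack=$ <B>  input=p r $  — expand <B> ::= p r
step 8: stack=$ r p  input=p r $  — match p
step 9: stack=$ r  input=r $  — match r
Accept reached after 9 steps.

9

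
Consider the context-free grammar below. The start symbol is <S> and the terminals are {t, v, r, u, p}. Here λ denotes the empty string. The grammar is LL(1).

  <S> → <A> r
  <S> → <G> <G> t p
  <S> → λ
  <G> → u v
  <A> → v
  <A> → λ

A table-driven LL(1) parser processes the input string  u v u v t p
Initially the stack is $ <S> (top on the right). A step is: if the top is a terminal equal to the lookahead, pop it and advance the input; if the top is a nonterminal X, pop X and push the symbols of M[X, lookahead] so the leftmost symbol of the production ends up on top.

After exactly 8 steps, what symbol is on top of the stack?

p

step 1: stack=$ <S>  input=u v u v t p $  — expand <S> → <G> <G> t p
step 2: stack=$ p t <G> <G>  input=u v u v t p $  — expand <G> → u v
step 3: stack=$ p t <G> v u  input=u v u v t p $  — match u
step 4: stack=$ p t <G> v  input=v u v t p $  — match v
step 5: stack=$ p t <G>  input=u v t p $  — expand <G> → u v
step 6: stack=$ p t v u  input=u v t p $  — match u
step 7: stack=$ p t v  input=v t p $  — match v
step 8: stack=$ p t  input=t p $  — match t
Stack after step 8: $ p (top = p).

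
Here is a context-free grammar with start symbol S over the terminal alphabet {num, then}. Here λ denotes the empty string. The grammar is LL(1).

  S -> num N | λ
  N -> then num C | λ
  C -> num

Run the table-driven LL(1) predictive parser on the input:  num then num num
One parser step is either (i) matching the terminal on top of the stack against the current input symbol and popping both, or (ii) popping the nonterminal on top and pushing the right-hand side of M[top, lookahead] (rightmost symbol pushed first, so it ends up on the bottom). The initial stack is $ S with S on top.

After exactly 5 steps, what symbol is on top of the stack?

C

step 1: stack=$ S  input=num then num num $  — expand S -> num N
step 2: stack=$ N num  input=num then num num $  — match num
step 3: stack=$ N  input=then num num $  — expand N -> then num C
step 4: stack=$ C num then  input=then num num $  — match then
step 5: stack=$ C num  input=num num $  — match num
Stack after step 5: $ C (top = C).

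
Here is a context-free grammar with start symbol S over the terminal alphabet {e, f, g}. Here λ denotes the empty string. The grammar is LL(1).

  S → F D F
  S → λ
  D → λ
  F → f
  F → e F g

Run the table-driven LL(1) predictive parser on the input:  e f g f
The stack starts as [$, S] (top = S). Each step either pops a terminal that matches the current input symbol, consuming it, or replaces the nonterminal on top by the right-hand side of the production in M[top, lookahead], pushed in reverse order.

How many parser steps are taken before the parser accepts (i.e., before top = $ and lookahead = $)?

step 1: stack=$ S  input=e f g f $  — expand S → F D F
step 2: stack=$ F D F  input=e f g f $  — expand F → e F g
step 3: stack=$ F D g F e  input=e f g f $  — match e
step 4: stack=$ F D g F  input=f g f $  — expand F → f
step 5: stack=$ F D g f  input=f g f $  — match f
step 6: stack=$ F D g  input=g f $  — match g
step 7: stack=$ F D  input=f $  — expand D → λ
step 8: stack=$ F  input=f $  — expand F → f
step 9: stack=$ f  input=f $  — match f
Accept reached after 9 steps.

9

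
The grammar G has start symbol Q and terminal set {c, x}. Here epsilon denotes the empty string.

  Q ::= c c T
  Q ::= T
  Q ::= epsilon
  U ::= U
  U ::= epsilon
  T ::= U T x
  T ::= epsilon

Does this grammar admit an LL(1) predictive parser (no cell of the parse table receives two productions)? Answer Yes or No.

FIRST(Q) = {epsilon, c, x}
FIRST(U) = {epsilon}
FIRST(T) = {epsilon, x}
FOLLOW(Q) = {$}
FOLLOW(U) = {x}
FOLLOW(T) = {$, x}
Cell M[Q, $] receives both Q ::= T and Q ::= epsilon — the grammar is not LL(1).

No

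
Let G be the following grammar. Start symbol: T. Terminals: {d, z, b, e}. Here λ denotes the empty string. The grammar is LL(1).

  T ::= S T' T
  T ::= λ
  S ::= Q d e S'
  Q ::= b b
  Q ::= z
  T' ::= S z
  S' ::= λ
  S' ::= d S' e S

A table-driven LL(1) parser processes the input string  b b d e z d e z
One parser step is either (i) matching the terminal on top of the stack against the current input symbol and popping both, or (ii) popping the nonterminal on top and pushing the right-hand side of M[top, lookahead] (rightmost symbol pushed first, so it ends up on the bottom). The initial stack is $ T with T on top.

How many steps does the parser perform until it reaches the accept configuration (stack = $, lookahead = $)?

17

      Stack              Input              Action
   1  $ T                b b d e z d e z $  expand T ::= S T' T
   2  $ T T' S           b b d e z d e z $  expand S ::= Q d e S'
   3  $ T T' S' e d Q    b b d e z d e z $  expand Q ::= b b
   4  $ T T' S' e d b b  b b d e z d e z $  match b
   5  $ T T' S' e d b    b d e z d e z $    match b
   6  $ T T' S' e d      d e z d e z $      match d
   7  $ T T' S' e        e z d e z $        match e
   8  $ T T' S'          z d e z $          expand S' ::= λ
   9  $ T T'             z d e z $          expand T' ::= S z
  10  $ T z S            z d e z $          expand S ::= Q d e S'
  11  $ T z S' e d Q     z d e z $          expand Q ::= z
  12  $ T z S' e d z     z d e z $          match z
  13  $ T z S' e d       d e z $            match d
  14  $ T z S' e         e z $              match e
  15  $ T z S'           z $                expand S' ::= λ
  16  $ T z              z $                match z
  17  $ T                $                  expand T ::= λ
Accept reached after 17 steps.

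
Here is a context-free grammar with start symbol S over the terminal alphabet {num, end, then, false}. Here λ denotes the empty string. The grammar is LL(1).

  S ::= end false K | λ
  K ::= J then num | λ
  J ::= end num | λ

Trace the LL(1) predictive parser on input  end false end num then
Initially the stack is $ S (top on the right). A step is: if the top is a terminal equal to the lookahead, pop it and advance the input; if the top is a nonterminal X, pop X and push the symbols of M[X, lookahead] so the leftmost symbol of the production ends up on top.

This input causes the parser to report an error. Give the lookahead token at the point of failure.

$

step 1: stack=$ S  input=end false end num then $  — expand S ::= end false K
step 2: stack=$ K false end  input=end false end num then $  — match end
step 3: stack=$ K false  input=false end num then $  — match false
step 4: stack=$ K  input=end num then $  — expand K ::= J then num
step 5: stack=$ num then J  input=end num then $  — expand J ::= end num
step 6: stack=$ num then num end  input=end num then $  — match end
step 7: stack=$ num then num  input=num then $  — match num
step 8: stack=$ num then  input=then $  — match then
step 9: stack=$ num  input=$  — error: top is terminal num but lookahead is $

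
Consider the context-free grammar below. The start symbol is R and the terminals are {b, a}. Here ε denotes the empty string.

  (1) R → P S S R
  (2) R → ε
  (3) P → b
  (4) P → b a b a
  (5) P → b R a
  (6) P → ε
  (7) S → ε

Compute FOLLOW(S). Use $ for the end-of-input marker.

FIRST(P) = {ε, b}
FIRST(S) = {ε}
FIRST(R) = {ε, b}  (via P S S R)
FOLLOW(R) includes $ since R is the start symbol.
FOLLOW(R): in R→P S S R, the suffix after R is empty (adds nothing new); in P→b R a, R is followed by a with FIRST {a}. Thus FOLLOW(R) = {$, a}.
FOLLOW(P): in R→P S S R, P is followed by S S R with FIRST {ε, b}; in R→P S S R, the suffix after P is nullable, so FOLLOW(P) ⊇ FOLLOW(R) = {$, a}. Thus FOLLOW(P) = {$, a, b}.
FOLLOW(S): in R→P S S R (occurrence 1), S is followed by S R with FIRST {ε, b}; in R→P S S R (occurrence 1), the suffix after S is nullable, so FOLLOW(S) ⊇ FOLLOW(R) = {$, a}; in R→P S S R (occurrence 2), S is followed by R with FIRST {ε, b}; in R→P S S R (occurrence 2), the suffix after S is nullable, so FOLLOW(S) ⊇ FOLLOW(R) = {$, a}. Thus FOLLOW(S) = {$, a, b}.

{$, a, b}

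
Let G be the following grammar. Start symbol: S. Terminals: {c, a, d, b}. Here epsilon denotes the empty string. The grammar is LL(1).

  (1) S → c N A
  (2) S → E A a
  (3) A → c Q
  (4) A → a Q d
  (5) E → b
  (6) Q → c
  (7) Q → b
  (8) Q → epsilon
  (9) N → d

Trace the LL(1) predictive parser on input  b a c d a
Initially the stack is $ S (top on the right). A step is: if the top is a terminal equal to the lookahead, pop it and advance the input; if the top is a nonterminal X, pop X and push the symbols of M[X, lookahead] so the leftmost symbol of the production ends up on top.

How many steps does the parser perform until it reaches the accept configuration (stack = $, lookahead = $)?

9

step 1: stack=$ S  input=b a c d a $  — expand S → E A a
step 2: stack=$ a A E  input=b a c d a $  — expand E → b
step 3: stack=$ a A b  input=b a c d a $  — match b
step 4: stack=$ a A  input=a c d a $  — expand A → a Q d
step 5: stack=$ a d Q a  input=a c d a $  — match a
step 6: stack=$ a d Q  input=c d a $  — expand Q → c
step 7: stack=$ a d c  input=c d a $  — match c
step 8: stack=$ a d  input=d a $  — match d
step 9: stack=$ a  input=a $  — match a
Accept reached after 9 steps.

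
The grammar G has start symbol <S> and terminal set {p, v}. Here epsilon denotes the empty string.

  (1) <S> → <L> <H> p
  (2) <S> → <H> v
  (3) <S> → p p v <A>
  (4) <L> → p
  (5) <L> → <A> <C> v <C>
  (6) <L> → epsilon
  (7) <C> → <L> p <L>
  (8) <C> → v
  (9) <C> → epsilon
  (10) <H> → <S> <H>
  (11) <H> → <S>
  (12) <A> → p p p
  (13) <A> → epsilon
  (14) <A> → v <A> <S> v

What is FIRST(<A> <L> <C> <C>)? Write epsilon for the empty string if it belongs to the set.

{epsilon, p, v}

FIRST(<A>) = {epsilon, p, v}
FIRST(<S>) = {p, v}  (via <L> <H> p, <H> v)
FIRST(<H>) = {p, v}  (via <S> <H>, <S>)
FIRST(<L>) = {epsilon, p, v}  (via <A> <C> v <C>)
FIRST(<C>) = {epsilon, p, v}  (via <L> p <L>)
FIRST(<A> <L> <C> <C>): take FIRST of each symbol in turn, carrying on past any symbol whose FIRST contains epsilon; result {epsilon, p, v}.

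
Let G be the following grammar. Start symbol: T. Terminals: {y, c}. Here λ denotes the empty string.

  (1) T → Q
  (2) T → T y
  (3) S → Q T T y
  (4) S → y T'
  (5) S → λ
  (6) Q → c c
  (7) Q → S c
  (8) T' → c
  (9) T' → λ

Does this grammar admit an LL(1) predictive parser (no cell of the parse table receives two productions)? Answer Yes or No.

No

FIRST(T) = {c, y}
FIRST(S) = {λ, c, y}
FIRST(Q) = {c, y}
FIRST(T') = {λ, c}
FOLLOW(T) = {$, c, y}
FOLLOW(S) = {c}
FOLLOW(Q) = {$, c, y}
FOLLOW(T') = {c}
Cell M[Q, c] receives both Q → c c and Q → S c — the grammar is not LL(1).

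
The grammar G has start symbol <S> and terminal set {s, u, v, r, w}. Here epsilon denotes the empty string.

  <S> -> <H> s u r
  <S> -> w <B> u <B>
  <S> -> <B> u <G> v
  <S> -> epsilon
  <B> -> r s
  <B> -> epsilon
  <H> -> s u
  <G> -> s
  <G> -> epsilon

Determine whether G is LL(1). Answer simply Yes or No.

Yes

FIRST(<S>) = {epsilon, r, s, u, w}
FIRST(<B>) = {epsilon, r}
FIRST(<H>) = {s}
FIRST(<G>) = {epsilon, s}
FOLLOW(<S>) = {$}
FOLLOW(<B>) = {$, u}
FOLLOW(<H>) = {s}
FOLLOW(<G>) = {v}
Each cell of M receives at most one production.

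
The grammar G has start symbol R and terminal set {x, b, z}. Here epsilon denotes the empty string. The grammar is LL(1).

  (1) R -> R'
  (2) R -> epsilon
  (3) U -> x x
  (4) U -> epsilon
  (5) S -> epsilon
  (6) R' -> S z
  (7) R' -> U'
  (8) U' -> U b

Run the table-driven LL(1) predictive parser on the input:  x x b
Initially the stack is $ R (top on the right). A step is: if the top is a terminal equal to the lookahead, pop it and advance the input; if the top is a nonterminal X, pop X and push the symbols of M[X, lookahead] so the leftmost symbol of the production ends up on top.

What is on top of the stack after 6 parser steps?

b

     Stack    Input    Action
  1  $ R      x x b $  expand R -> R'
  2  $ R'     x x b $  expand R' -> U'
  3  $ U'     x x b $  expand U' -> U b
  4  $ b U    x x b $  expand U -> x x
  5  $ b x x  x x b $  match x
  6  $ b x    x b $    match x
Stack after step 6: $ b (top = b).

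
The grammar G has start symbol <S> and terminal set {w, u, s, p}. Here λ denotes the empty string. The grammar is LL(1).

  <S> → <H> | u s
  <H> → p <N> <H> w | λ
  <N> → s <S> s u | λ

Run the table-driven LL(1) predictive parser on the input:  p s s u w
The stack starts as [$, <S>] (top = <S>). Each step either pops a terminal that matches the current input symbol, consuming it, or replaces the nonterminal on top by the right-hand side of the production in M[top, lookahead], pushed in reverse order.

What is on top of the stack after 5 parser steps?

<S>

     Stack              Input        Action
  1  $ <S>              p s s u w $  expand <S> → <H>
  2  $ <H>              p s s u w $  expand <H> → p <N> <H> w
  3  $ w <H> <N> p      p s s u w $  match p
  4  $ w <H> <N>        s s u w $    expand <N> → s <S> s u
  5  $ w <H> u s <S> s  s s u w $    match s
Stack after step 5: $ w <H> u s <S> (top = <S>).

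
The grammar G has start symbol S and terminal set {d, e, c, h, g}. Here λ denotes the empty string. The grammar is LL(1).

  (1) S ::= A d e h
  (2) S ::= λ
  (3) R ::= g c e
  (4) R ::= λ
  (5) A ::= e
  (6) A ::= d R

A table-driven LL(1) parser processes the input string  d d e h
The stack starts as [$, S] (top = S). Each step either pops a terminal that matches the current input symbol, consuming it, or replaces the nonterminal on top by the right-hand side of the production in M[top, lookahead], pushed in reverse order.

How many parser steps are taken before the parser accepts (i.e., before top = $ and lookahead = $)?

step 1: stack=$ S  input=d d e h $  — expand S ::= A d e h
step 2: stack=$ h e d A  input=d d e h $  — expand A ::= d R
step 3: stack=$ h e d R d  input=d d e h $  — match d
step 4: stack=$ h e d R  input=d e h $  — expand R ::= λ
step 5: stack=$ h e d  input=d e h $  — match d
step 6: stack=$ h e  input=e h $  — match e
step 7: stack=$ h  input=h $  — match h
Accept reached after 7 steps.

7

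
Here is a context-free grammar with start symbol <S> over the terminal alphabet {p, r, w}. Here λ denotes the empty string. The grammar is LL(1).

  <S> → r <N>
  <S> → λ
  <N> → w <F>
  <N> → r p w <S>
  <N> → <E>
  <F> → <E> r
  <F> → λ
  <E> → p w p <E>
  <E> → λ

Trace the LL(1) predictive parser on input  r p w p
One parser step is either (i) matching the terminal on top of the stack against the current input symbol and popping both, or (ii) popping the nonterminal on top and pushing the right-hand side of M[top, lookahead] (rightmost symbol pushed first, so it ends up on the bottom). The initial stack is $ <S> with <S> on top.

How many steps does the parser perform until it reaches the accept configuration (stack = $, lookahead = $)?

step 1: stack=$ <S>  input=r p w p $  — expand <S> → r <N>
step 2: stack=$ <N> r  input=r p w p $  — match r
step 3: stack=$ <N>  input=p w p $  — expand <N> → <E>
step 4: stack=$ <E>  input=p w p $  — expand <E> → p w p <E>
step 5: stack=$ <E> p w p  input=p w p $  — match p
step 6: stack=$ <E> p w  input=w p $  — match w
step 7: stack=$ <E> p  input=p $  — match p
step 8: stack=$ <E>  input=$  — expand <E> → λ
Accept reached after 8 steps.

8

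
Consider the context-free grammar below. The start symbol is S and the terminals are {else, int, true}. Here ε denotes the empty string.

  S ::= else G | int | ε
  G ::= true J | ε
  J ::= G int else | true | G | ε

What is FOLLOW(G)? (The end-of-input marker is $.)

FIRST(S): from S::=else G we get {else}; from S::=int we get {int}; from S::=ε we get {ε}. So FIRST(S) = {ε, else, int}.
FIRST(G): from G::=true J we get {true}; from G::=ε we get {ε}. So FIRST(G) = {ε, true}.
FIRST(J): from J::=G int else we get {int, true}; from J::=true we get {true}; from J::=G we get {ε, true}; from J::=ε we get {ε}. So FIRST(J) = {ε, int, true}.
FOLLOW(S) includes $ since S is the start symbol.
FOLLOW(S): S appears on no right-hand side. Thus FOLLOW(S) = {$}.
FOLLOW(G): in S::=else G, the suffix after G is empty, so FOLLOW(G) ⊇ FOLLOW(S) = {$}; in J::=G int else, G is followed by int else with FIRST {int}; in J::=G, the suffix after G is empty, so FOLLOW(G) ⊇ FOLLOW(J) = {$, int}. Thus FOLLOW(G) = {$, int}.
FOLLOW(J): in G::=true J, the suffix after J is empty, so FOLLOW(J) ⊇ FOLLOW(G) = {$, int}. Thus FOLLOW(J) = {$, int}.

{$, int}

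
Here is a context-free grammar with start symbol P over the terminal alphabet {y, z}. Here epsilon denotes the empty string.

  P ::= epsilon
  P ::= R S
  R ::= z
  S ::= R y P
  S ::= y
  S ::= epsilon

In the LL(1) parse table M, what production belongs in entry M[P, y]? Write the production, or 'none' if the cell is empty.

none

FIRST(R): from R::=z we get {z}. So FIRST(R) = {z}.
FIRST(P): from P::=epsilon we get {epsilon}; from P::=R S we get {z}. So FIRST(P) = {epsilon, z}.
FIRST(S): from S::=R y P we get {z}; from S::=y we get {y}; from S::=epsilon we get {epsilon}. So FIRST(S) = {epsilon, y, z}.
FOLLOW(P) includes $ since P is the start symbol.
FOLLOW(P): in S::=R y P, the suffix after P is empty, so FOLLOW(P) ⊇ FOLLOW(S) = {$}. Thus FOLLOW(P) = {$}.
FOLLOW(S): in P::=R S, the suffix after S is empty, so FOLLOW(S) ⊇ FOLLOW(P) = {$}. Thus FOLLOW(S) = {$}.
For P ::= epsilon: FIRST(epsilon) = {epsilon}, so it goes in M[P, t] for t ∈ {}; since epsilon ∈ FIRST, also for every t ∈ FOLLOW(P) = {$}.
For P ::= R S: FIRST(R S) = {z}, so it goes in M[P, t] for t ∈ {z}.
None of these place a production in M[P, y].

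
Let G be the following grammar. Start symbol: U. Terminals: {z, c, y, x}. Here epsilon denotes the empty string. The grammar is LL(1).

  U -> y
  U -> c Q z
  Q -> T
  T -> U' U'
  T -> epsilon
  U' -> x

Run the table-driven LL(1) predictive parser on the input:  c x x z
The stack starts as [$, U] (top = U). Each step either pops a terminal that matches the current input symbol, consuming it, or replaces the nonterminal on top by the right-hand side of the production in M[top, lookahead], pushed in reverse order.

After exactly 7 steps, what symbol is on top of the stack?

     Stack      Input      Action
  1  $ U        c x x z $  expand U -> c Q z
  2  $ z Q c    c x x z $  match c
  3  $ z Q      x x z $    expand Q -> T
  4  $ z T      x x z $    expand T -> U' U'
  5  $ z U' U'  x x z $    expand U' -> x
  6  $ z U' x   x x z $    match x
  7  $ z U'     x z $      expand U' -> x
Stack after step 7: $ z x (top = x).

x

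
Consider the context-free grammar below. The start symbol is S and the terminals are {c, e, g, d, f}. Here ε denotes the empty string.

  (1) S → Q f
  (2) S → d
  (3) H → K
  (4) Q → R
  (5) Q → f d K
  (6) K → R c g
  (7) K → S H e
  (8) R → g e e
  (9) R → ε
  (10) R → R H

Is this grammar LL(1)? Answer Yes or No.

FIRST(S) = {c, d, f, g}
FIRST(H) = {c, d, f, g}
FIRST(Q) = {ε, c, d, f, g}
FIRST(K) = {c, d, f, g}
FIRST(R) = {ε, c, d, f, g}
FOLLOW(S) = {$, c, d, f, g}
FOLLOW(H) = {c, d, e, f, g}
FOLLOW(Q) = {f}
FOLLOW(K) = {c, d, e, f, g}
FOLLOW(R) = {c, d, f, g}
Cell M[K, c] receives both K → R c g and K → S H e — the grammar is not LL(1).

No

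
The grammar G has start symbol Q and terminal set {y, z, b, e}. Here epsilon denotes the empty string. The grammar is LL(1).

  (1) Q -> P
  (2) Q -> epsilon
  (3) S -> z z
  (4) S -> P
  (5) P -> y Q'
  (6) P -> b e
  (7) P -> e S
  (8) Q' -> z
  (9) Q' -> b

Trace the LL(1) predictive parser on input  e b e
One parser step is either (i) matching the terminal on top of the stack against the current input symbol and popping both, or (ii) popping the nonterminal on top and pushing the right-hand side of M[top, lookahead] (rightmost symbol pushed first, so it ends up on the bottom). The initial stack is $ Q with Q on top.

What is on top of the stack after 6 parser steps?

e

step 1: stack=$ Q  input=e b e $  — expand Q -> P
step 2: stack=$ P  input=e b e $  — expand P -> e S
step 3: stack=$ S e  input=e b e $  — match e
step 4: stack=$ S  input=b e $  — expand S -> P
step 5: stack=$ P  input=b e $  — expand P -> b e
step 6: stack=$ e b  input=b e $  — match b
Stack after step 6: $ e (top = e).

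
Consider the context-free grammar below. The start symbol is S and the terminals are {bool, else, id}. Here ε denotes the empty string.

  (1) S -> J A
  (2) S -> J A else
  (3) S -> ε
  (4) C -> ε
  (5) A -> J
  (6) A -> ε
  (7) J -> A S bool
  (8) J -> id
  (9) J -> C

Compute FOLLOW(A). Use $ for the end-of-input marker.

FIRST(C) = {ε}
FIRST(S) = {ε, bool, else, id}  (via J A, J A else)
FIRST(A) = {ε, bool, else, id}  (via J)
FIRST(J) = {ε, bool, else, id}  (via A S bool, C)
FOLLOW(S) includes $ since S is the start symbol.
FOLLOW(S): in J->A S bool, S is followed by bool with FIRST {bool}. Thus FOLLOW(S) = {$, bool}.
FOLLOW(A): in S->J A, the suffix after A is empty, so FOLLOW(A) ⊇ FOLLOW(S) = {$, bool}; in S->J A else, A is followed by else with FIRST {else}; in J->A S bool, A is followed by S bool with FIRST {bool, else, id}. Thus FOLLOW(A) = {$, bool, else, id}.
FOLLOW(J): in S->J A, J is followed by A with FIRST {ε, bool, else, id}; in S->J A, the suffix after J is nullable, so FOLLOW(J) ⊇ FOLLOW(S) = {$, bool}; in S->J A else, J is followed by A else with FIRST {bool, else, id}; in A->J, the suffix after J is empty, so FOLLOW(J) ⊇ FOLLOW(A) = {$, bool, else, id}. Thus FOLLOW(J) = {$, bool, else, id}.
FOLLOW(C): in J->C, the suffix after C is empty, so FOLLOW(C) ⊇ FOLLOW(J) = {$, bool, else, id}. Thus FOLLOW(C) = {$, bool, else, id}.

{$, bool, else, id}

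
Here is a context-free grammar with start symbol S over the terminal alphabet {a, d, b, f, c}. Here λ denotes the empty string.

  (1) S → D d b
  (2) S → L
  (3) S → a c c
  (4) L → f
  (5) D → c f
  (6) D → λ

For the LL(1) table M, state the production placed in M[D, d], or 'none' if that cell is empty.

FIRST(L): from L→f we get {f}. So FIRST(L) = {f}.
FIRST(D): from D→c f we get {c}; from D→λ we get {λ}. So FIRST(D) = {λ, c}.
FIRST(S): from S→D d b we get {c, d}; from S→L we get {f}; from S→a c c we get {a}. So FIRST(S) = {a, c, d, f}.
FOLLOW(S) includes $ since S is the start symbol.
FOLLOW(D): in S→D d b, D is followed by d b with FIRST {d}. Thus FOLLOW(D) = {d}.
For D → c f: FIRST(c f) = {c}, so it goes in M[D, t] for t ∈ {c}.
For D → λ: FIRST(λ) = {λ}, so it goes in M[D, t] for t ∈ {}; since λ ∈ FIRST, also for every t ∈ FOLLOW(D) = {d}.

D → λ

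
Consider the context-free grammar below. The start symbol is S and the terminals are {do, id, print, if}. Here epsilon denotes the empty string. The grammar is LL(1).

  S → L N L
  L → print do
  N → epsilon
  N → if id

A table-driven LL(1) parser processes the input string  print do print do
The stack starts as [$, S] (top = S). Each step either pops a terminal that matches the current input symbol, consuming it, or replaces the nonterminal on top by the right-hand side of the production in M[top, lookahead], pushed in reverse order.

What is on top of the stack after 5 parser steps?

step 1: stack=$ S  input=print do print do $  — expand S → L N L
step 2: stack=$ L N L  input=print do print do $  — expand L → print do
step 3: stack=$ L N do print  input=print do print do $  — match print
step 4: stack=$ L N do  input=do print do $  — match do
step 5: stack=$ L N  input=print do $  — expand N → epsilon
Stack after step 5: $ L (top = L).

L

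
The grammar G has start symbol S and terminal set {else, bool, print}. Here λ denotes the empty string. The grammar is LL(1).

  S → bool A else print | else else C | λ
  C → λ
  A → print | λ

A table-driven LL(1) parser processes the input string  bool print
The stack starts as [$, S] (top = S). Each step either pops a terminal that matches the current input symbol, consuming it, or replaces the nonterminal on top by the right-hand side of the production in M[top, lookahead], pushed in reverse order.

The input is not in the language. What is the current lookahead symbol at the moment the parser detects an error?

step 1: stack=$ S  input=bool print $  — expand S → bool A else print
step 2: stack=$ print else A bool  input=bool print $  — match bool
step 3: stack=$ print else A  input=print $  — expand A → print
step 4: stack=$ print else print  input=print $  — match print
step 5: stack=$ print else  input=$  — error: top is terminal else but lookahead is $

$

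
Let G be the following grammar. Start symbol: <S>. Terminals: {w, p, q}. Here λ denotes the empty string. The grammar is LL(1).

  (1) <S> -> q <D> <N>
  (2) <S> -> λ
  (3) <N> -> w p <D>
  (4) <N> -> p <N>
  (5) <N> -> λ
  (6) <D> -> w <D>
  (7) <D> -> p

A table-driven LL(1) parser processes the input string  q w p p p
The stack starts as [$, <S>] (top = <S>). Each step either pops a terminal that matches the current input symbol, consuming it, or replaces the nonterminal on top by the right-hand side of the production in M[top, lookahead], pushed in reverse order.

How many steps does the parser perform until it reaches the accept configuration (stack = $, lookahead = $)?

11

step 1: stack=$ <S>  input=q w p p p $  — expand <S> -> q <D> <N>
step 2: stack=$ <N> <D> q  input=q w p p p $  — match q
step 3: stack=$ <N> <D>  input=w p p p $  — expand <D> -> w <D>
step 4: stack=$ <N> <D> w  input=w p p p $  — match w
step 5: stack=$ <N> <D>  input=p p p $  — expand <D> -> p
step 6: stack=$ <N> p  input=p p p $  — match p
step 7: stack=$ <N>  input=p p $  — expand <N> -> p <N>
step 8: stack=$ <N> p  input=p p $  — match p
step 9: stack=$ <N>  input=p $  — expand <N> -> p <N>
step 10: stack=$ <N> p  input=p $  — match p
step 11: stack=$ <N>  input=$  — expand <N> -> λ
Accept reached after 11 steps.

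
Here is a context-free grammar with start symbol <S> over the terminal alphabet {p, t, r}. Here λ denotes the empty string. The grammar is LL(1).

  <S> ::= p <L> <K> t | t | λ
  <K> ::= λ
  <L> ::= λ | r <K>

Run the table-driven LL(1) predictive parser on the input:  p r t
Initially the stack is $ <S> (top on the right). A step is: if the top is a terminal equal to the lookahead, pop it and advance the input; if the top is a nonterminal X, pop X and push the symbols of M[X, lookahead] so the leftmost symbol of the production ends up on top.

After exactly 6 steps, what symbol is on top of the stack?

t

     Stack          Input    Action
  1  $ <S>          p r t $  expand <S> ::= p <L> <K> t
  2  $ t <K> <L> p  p r t $  match p
  3  $ t <K> <L>    r t $    expand <L> ::= r <K>
  4  $ t <K> <K> r  r t $    match r
  5  $ t <K> <K>    t $      expand <K> ::= λ
  6  $ t <K>        t $      expand <K> ::= λ
Stack after step 6: $ t (top = t).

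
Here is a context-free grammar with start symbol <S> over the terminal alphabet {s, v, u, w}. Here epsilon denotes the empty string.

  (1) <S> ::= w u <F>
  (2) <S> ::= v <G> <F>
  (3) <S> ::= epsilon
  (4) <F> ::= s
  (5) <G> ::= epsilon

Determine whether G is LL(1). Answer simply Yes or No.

Yes

FIRST(<S>) = {epsilon, v, w}
FIRST(<F>) = {s}
FIRST(<G>) = {epsilon}
FOLLOW(<S>) = {$}
FOLLOW(<F>) = {$}
FOLLOW(<G>) = {s}
Each cell of M receives at most one production.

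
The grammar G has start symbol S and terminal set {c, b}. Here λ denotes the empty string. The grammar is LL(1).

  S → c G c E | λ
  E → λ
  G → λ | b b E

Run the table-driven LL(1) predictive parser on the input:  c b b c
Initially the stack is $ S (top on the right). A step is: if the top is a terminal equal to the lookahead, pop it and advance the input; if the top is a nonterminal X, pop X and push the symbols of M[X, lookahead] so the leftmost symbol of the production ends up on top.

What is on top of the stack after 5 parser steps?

     Stack        Input      Action
  1  $ S          c b b c $  expand S → c G c E
  2  $ E c G c    c b b c $  match c
  3  $ E c G      b b c $    expand G → b b E
  4  $ E c E b b  b b c $    match b
  5  $ E c E b    b c $      match b
Stack after step 5: $ E c E (top = E).

E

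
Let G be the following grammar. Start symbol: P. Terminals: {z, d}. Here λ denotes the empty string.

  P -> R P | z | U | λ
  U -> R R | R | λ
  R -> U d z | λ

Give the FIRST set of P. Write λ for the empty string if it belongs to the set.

FIRST(P): from P->R P we get {λ, d, z}; from P->z we get {z}; from P->U we get {λ, d}; from P->λ we get {λ}. So FIRST(P) = {λ, d, z}.
FIRST(U): from U->R R we get {λ, d}; from U->R we get {λ, d}; from U->λ we get {λ}. So FIRST(U) = {λ, d}.
FIRST(R): from R->U d z we get {d}; from R->λ we get {λ}. So FIRST(R) = {λ, d}.

{λ, d, z}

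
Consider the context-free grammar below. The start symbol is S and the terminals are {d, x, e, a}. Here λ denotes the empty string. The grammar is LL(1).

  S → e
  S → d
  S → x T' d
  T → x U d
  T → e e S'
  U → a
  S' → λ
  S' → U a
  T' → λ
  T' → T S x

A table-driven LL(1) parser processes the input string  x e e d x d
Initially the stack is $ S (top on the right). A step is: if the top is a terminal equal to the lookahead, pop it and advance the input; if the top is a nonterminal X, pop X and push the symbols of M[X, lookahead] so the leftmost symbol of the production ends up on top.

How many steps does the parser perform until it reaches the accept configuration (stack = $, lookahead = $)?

11

step 1: stack=$ S  input=x e e d x d $  — expand S → x T' d
step 2: stack=$ d T' x  input=x e e d x d $  — match x
step 3: stack=$ d T'  input=e e d x d $  — expand T' → T S x
step 4: stack=$ d x S T  input=e e d x d $  — expand T → e e S'
step 5: stack=$ d x S S' e e  input=e e d x d $  — match e
step 6: stack=$ d x S S' e  input=e d x d $  — match e
step 7: stack=$ d x S S'  input=d x d $  — expand S' → λ
step 8: stack=$ d x S  input=d x d $  — expand S → d
step 9: stack=$ d x d  input=d x d $  — match d
step 10: stack=$ d x  input=x d $  — match x
step 11: stack=$ d  input=d $  — match d
Accept reached after 11 steps.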